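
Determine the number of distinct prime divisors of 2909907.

6

2909907 = 3^2 · 323323
323323 = 7 · 46189
46189 = 11 · 4199
4199 = 13 · 323
323 = 17 · 19
2909907 = 3^2 · 7 · 11 · 13 · 17 · 19, which has 6 distinct prime factors.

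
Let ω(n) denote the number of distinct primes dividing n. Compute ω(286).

286 = 2 · 143
143 = 11 · 13
286 = 2 · 11 · 13, which has 3 distinct prime factors.

3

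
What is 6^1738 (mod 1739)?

6^1 ≡ 6 (mod 1739)
6^2 ≡ 6^2 = 36 ≡ 36 (mod 1739)
6^4 ≡ 36^2 = 1296 ≡ 1296 (mod 1739)
6^8 ≡ 1296^2 = 1679616 ≡ 1481 (mod 1739)
6^16 ≡ 1481^2 = 2193361 ≡ 482 (mod 1739)
6^32 ≡ 482^2 = 232324 ≡ 1037 (mod 1739)
6^64 ≡ 1037^2 = 1075369 ≡ 667 (mod 1739)
6^128 ≡ 667^2 = 444889 ≡ 1444 (mod 1739)
6^256 ≡ 1444^2 = 2085136 ≡ 75 (mod 1739)
6^512 ≡ 75^2 = 5625 ≡ 408 (mod 1739)
6^1024 ≡ 408^2 = 166464 ≡ 1259 (mod 1739)
1738 = 1024 + 512 + 128 + 64 + 8 + 2 in binary powers of 2.
So 6^1738 ≡ 1259 · 408 · 1444 · 667 · 1481 · 36 ≡ 739 (mod 1739).
Since 739 ≠ 1, base 6 is a Fermat witness: 1739 is composite.

739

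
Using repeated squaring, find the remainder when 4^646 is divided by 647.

1

4^1 ≡ 4 (mod 647)
4^2 ≡ 4^2 = 16 ≡ 16 (mod 647)
4^4 ≡ 16^2 = 256 ≡ 256 (mod 647)
4^8 ≡ 256^2 = 65536 ≡ 189 (mod 647)
4^16 ≡ 189^2 = 35721 ≡ 136 (mod 647)
4^32 ≡ 136^2 = 18496 ≡ 380 (mod 647)
4^64 ≡ 380^2 = 144400 ≡ 119 (mod 647)
4^128 ≡ 119^2 = 14161 ≡ 574 (mod 647)
4^256 ≡ 574^2 = 329476 ≡ 153 (mod 647)
4^512 ≡ 153^2 = 23409 ≡ 117 (mod 647)
646 = 512 + 128 + 4 + 2 in binary powers of 2.
So 4^646 ≡ 117 · 574 · 256 · 16 ≡ 1 (mod 647).
Since the result is 1, base 4 gives no evidence that 647 is composite.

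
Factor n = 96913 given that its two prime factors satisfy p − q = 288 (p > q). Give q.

Since p = q + 288, we have 96913 = q(q + 288), so q² + 288q − 96913 = 0.
Discriminant: 288² + 4·96913 = 82944 + 387652 = 470596; √470596 = 686.
q = (−288 + 686)/2 = 199, and p = q + 288 = 487.
Check: 199 · 487 = 96913.

199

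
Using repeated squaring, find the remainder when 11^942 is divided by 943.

453

11^1 ≡ 11 (mod 943)
11^2 ≡ 11^2 = 121 ≡ 121 (mod 943)
11^4 ≡ 121^2 = 14641 ≡ 496 (mod 943)
11^8 ≡ 496^2 = 246016 ≡ 836 (mod 943)
11^16 ≡ 836^2 = 698896 ≡ 133 (mod 943)
11^32 ≡ 133^2 = 17689 ≡ 715 (mod 943)
11^64 ≡ 715^2 = 511225 ≡ 119 (mod 943)
11^128 ≡ 119^2 = 14161 ≡ 16 (mod 943)
11^256 ≡ 16^2 = 256 ≡ 256 (mod 943)
11^512 ≡ 256^2 = 65536 ≡ 469 (mod 943)
942 = 512 + 256 + 128 + 32 + 8 + 4 + 2 in binary powers of 2.
So 11^942 ≡ 469 · 256 · 16 · 715 · 836 · 496 · 121 ≡ 453 (mod 943).
Since 453 ≠ 1, base 11 is a Fermat witness: 943 is composite.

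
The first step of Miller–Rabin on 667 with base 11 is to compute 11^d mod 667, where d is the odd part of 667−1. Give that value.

135

667 − 1 = 666 = 2^1 · 333, so d = 333.
11^1 ≡ 11 (mod 667)
11^2 ≡ 11^2 = 121 ≡ 121 (mod 667)
11^4 ≡ 121^2 = 14641 ≡ 634 (mod 667)
11^8 ≡ 634^2 = 401956 ≡ 422 (mod 667)
11^16 ≡ 422^2 = 178084 ≡ 662 (mod 667)
11^32 ≡ 662^2 = 438244 ≡ 25 (mod 667)
11^64 ≡ 25^2 = 625 ≡ 625 (mod 667)
11^128 ≡ 625^2 = 390625 ≡ 430 (mod 667)
11^256 ≡ 430^2 = 184900 ≡ 141 (mod 667)
333 = 256 + 64 + 8 + 4 + 1 in binary powers of 2.
So 11^333 ≡ 141 · 625 · 422 · 634 · 11 ≡ 135 (mod 667).
Squaring chain: 135; never reaches −1, so base 11 is a Miller–Rabin witness that 667 is composite.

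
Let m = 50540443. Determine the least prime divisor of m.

83

50540443 is odd.
Digit sum 25, not divisible by 3.
Ends in 3: not divisible by 5.
7: 50540443 = 7·7220063 + 2
11: 50540443 = 11·4594585 + 8
13: 50540443 = 13·3887726 + 5
17: 50540443 = 17·2972967 + 4
19: 50540443 = 19·2660023 + 6
23: 50540443 = 23·2197410 + 13
29: 50540443 = 29·1742773 + 26
31: 50540443 = 31·1630336 + 27
37: 50540443 = 37·1365957 + 34
41: 50540443 = 41·1232693 + 30
43: 50540443 = 43·1175359 + 6
47: 50540443 = 47·1075328 + 27
53: 50540443 = 53·953593 + 14
59: 50540443 = 59·856617 + 40
61: 50540443 = 61·828531 + 52
67: 50540443 = 67·754334 + 65
71: 50540443 = 71·711837 + 16
73: 50540443 = 73·692334 + 61
79: 50540443 = 79·639752 + 35
83: 50540443 = 83·608921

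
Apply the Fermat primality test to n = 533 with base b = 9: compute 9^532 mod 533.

165

9^1 ≡ 9 (mod 533)
9^2 ≡ 9^2 = 81 ≡ 81 (mod 533)
9^4 ≡ 81^2 = 6561 ≡ 165 (mod 533)
9^8 ≡ 165^2 = 27225 ≡ 42 (mod 533)
9^16 ≡ 42^2 = 1764 ≡ 165 (mod 533)
9^32 ≡ 165^2 = 27225 ≡ 42 (mod 533)
9^64 ≡ 42^2 = 1764 ≡ 165 (mod 533)
9^128 ≡ 165^2 = 27225 ≡ 42 (mod 533)
9^256 ≡ 42^2 = 1764 ≡ 165 (mod 533)
9^512 ≡ 165^2 = 27225 ≡ 42 (mod 533)
532 = 512 + 16 + 4 in binary powers of 2.
So 9^532 ≡ 42 · 165 · 165 ≡ 165 (mod 533).
Since 165 ≠ 1, base 9 is a Fermat witness: 533 is composite.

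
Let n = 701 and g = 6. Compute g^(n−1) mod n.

6^1 ≡ 6 (mod 701)
6^2 ≡ 6^2 = 36 ≡ 36 (mod 701)
6^4 ≡ 36^2 = 1296 ≡ 595 (mod 701)
6^8 ≡ 595^2 = 354025 ≡ 20 (mod 701)
6^16 ≡ 20^2 = 400 ≡ 400 (mod 701)
6^32 ≡ 400^2 = 160000 ≡ 172 (mod 701)
6^64 ≡ 172^2 = 29584 ≡ 142 (mod 701)
6^128 ≡ 142^2 = 20164 ≡ 536 (mod 701)
6^256 ≡ 536^2 = 287296 ≡ 587 (mod 701)
6^512 ≡ 587^2 = 344569 ≡ 378 (mod 701)
700 = 512 + 128 + 32 + 16 + 8 + 4 in binary powers of 2.
So 6^700 ≡ 378 · 536 · 172 · 400 · 20 · 595 ≡ 1 (mod 701).
Since the result is 1, base 6 gives no evidence that 701 is composite.

1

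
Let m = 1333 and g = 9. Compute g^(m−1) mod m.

250

9^1 ≡ 9 (mod 1333)
9^2 ≡ 9^2 = 81 ≡ 81 (mod 1333)
9^4 ≡ 81^2 = 6561 ≡ 1229 (mod 1333)
9^8 ≡ 1229^2 = 1510441 ≡ 152 (mod 1333)
9^16 ≡ 152^2 = 23104 ≡ 443 (mod 1333)
9^32 ≡ 443^2 = 196249 ≡ 298 (mod 1333)
9^64 ≡ 298^2 = 88804 ≡ 826 (mod 1333)
9^128 ≡ 826^2 = 682276 ≡ 1113 (mod 1333)
9^256 ≡ 1113^2 = 1238769 ≡ 412 (mod 1333)
9^512 ≡ 412^2 = 169744 ≡ 453 (mod 1333)
9^1024 ≡ 453^2 = 205209 ≡ 1260 (mod 1333)
1332 = 1024 + 256 + 32 + 16 + 4 in binary powers of 2.
So 9^1332 ≡ 1260 · 412 · 298 · 443 · 1229 ≡ 250 (mod 1333).
Since 250 ≠ 1, base 9 is a Fermat witness: 1333 is composite.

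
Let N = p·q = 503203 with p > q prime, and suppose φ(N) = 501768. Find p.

φ(n) = (p−1)(q−1) = n − (p+q) + 1, so p + q = 503203 − 501768 + 1 = 1436.
p and q are the roots of t² − 1436t + 503203 = 0.
Discriminant: 1436² − 4·503203 = 2062096 − 2012812 = 49284; √49284 = 222.
q = (1436 − 222)/2 = 607, p = (1436 + 222)/2 = 829.
Check: 607 · 829 = 503203.

829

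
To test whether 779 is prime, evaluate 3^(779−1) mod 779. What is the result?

3^1 ≡ 3 (mod 779)
3^2 ≡ 3^2 = 9 ≡ 9 (mod 779)
3^4 ≡ 9^2 = 81 ≡ 81 (mod 779)
3^8 ≡ 81^2 = 6561 ≡ 329 (mod 779)
3^16 ≡ 329^2 = 108241 ≡ 739 (mod 779)
3^32 ≡ 739^2 = 546121 ≡ 42 (mod 779)
3^64 ≡ 42^2 = 1764 ≡ 206 (mod 779)
3^128 ≡ 206^2 = 42436 ≡ 370 (mod 779)
3^256 ≡ 370^2 = 136900 ≡ 575 (mod 779)
3^512 ≡ 575^2 = 330625 ≡ 329 (mod 779)
778 = 512 + 256 + 8 + 2 in binary powers of 2.
So 3^778 ≡ 329 · 575 · 329 · 9 ≡ 214 (mod 779).
Since 214 ≠ 1, base 3 is a Fermat witness: 779 is composite.

214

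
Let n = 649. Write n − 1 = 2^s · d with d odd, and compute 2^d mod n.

519

649 − 1 = 648 = 2^3 · 81, so d = 81.
2^1 ≡ 2 (mod 649)
2^2 ≡ 2^2 = 4 ≡ 4 (mod 649)
2^4 ≡ 4^2 = 16 ≡ 16 (mod 649)
2^8 ≡ 16^2 = 256 ≡ 256 (mod 649)
2^16 ≡ 256^2 = 65536 ≡ 636 (mod 649)
2^32 ≡ 636^2 = 404496 ≡ 169 (mod 649)
2^64 ≡ 169^2 = 28561 ≡ 5 (mod 649)
81 = 64 + 16 + 1 in binary powers of 2.
So 2^81 ≡ 5 · 636 · 2 ≡ 519 (mod 649).
Squaring chain: 519 → 26 → 27; never reaches −1, so base 2 is a Miller–Rabin witness that 649 is composite.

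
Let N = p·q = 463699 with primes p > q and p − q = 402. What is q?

Since p = q + 402, we have 463699 = q(q + 402), so q² + 402q − 463699 = 0.
Discriminant: 402² + 4·463699 = 161604 + 1854796 = 2016400; √2016400 = 1420.
q = (−402 + 1420)/2 = 509, and p = q + 402 = 911.
Check: 509 · 911 = 463699.

509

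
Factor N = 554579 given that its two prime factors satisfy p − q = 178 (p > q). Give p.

839

Since p = q + 178, we have 554579 = q(q + 178), so q² + 178q − 554579 = 0.
Discriminant: 178² + 4·554579 = 31684 + 2218316 = 2250000; √2250000 = 1500.
q = (−178 + 1500)/2 = 661, and p = q + 178 = 839.
Check: 661 · 839 = 554579.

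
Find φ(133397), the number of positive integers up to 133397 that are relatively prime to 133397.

118800

Factor: 133397 = 11 · 67 · 181.
φ(133397) = (11−1) · (67−1) · (181−1) = 10 · 66 · 180 = 118800.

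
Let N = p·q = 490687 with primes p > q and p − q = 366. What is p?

Since p = q + 366, we have 490687 = q(q + 366), so q² + 366q − 490687 = 0.
Discriminant: 366² + 4·490687 = 133956 + 1962748 = 2096704; √2096704 = 1448.
q = (−366 + 1448)/2 = 541, and p = q + 366 = 907.
Check: 541 · 907 = 490687.

907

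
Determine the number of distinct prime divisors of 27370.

27370 = 2 · 13685
13685 = 5 · 2737
2737 = 7 · 391
391 = 17 · 23
27370 = 2 · 5 · 7 · 17 · 23, which has 5 distinct prime factors.

5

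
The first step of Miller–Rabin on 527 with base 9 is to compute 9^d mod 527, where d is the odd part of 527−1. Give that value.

121

527 − 1 = 526 = 2^1 · 263, so d = 263.
9^1 ≡ 9 (mod 527)
9^2 ≡ 9^2 = 81 ≡ 81 (mod 527)
9^4 ≡ 81^2 = 6561 ≡ 237 (mod 527)
9^8 ≡ 237^2 = 56169 ≡ 307 (mod 527)
9^16 ≡ 307^2 = 94249 ≡ 443 (mod 527)
9^32 ≡ 443^2 = 196249 ≡ 205 (mod 527)
9^64 ≡ 205^2 = 42025 ≡ 392 (mod 527)
9^128 ≡ 392^2 = 153664 ≡ 307 (mod 527)
9^256 ≡ 307^2 = 94249 ≡ 443 (mod 527)
263 = 256 + 4 + 2 + 1 in binary powers of 2.
So 9^263 ≡ 443 · 237 · 81 · 9 ≡ 121 (mod 527).
Squaring chain: 121; never reaches −1, so base 9 is a Miller–Rabin witness that 527 is composite.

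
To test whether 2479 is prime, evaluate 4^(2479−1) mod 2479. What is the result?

4^1 ≡ 4 (mod 2479)
4^2 ≡ 4^2 = 16 ≡ 16 (mod 2479)
4^4 ≡ 16^2 = 256 ≡ 256 (mod 2479)
4^8 ≡ 256^2 = 65536 ≡ 1082 (mod 2479)
4^16 ≡ 1082^2 = 1170724 ≡ 636 (mod 2479)
4^32 ≡ 636^2 = 404496 ≡ 419 (mod 2479)
4^64 ≡ 419^2 = 175561 ≡ 2031 (mod 2479)
4^128 ≡ 2031^2 = 4124961 ≡ 2384 (mod 2479)
4^256 ≡ 2384^2 = 5683456 ≡ 1588 (mod 2479)
4^512 ≡ 1588^2 = 2521744 ≡ 601 (mod 2479)
4^1024 ≡ 601^2 = 361201 ≡ 1746 (mod 2479)
4^2048 ≡ 1746^2 = 3048516 ≡ 1825 (mod 2479)
2478 = 2048 + 256 + 128 + 32 + 8 + 4 + 2 in binary powers of 2.
So 4^2478 ≡ 1825 · 1588 · 2384 · 419 · 1082 · 256 · 16 ≡ 935 (mod 2479).
Since 935 ≠ 1, base 4 is a Fermat witness: 2479 is composite.

935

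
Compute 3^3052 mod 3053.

909

3^1 ≡ 3 (mod 3053)
3^2 ≡ 3^2 = 9 ≡ 9 (mod 3053)
3^4 ≡ 9^2 = 81 ≡ 81 (mod 3053)
3^8 ≡ 81^2 = 6561 ≡ 455 (mod 3053)
3^16 ≡ 455^2 = 207025 ≡ 2474 (mod 3053)
3^32 ≡ 2474^2 = 6120676 ≡ 2464 (mod 3053)
3^64 ≡ 2464^2 = 6071296 ≡ 1932 (mod 3053)
3^128 ≡ 1932^2 = 3732624 ≡ 1858 (mod 3053)
3^256 ≡ 1858^2 = 3452164 ≡ 2274 (mod 3053)
3^512 ≡ 2274^2 = 5171076 ≡ 2347 (mod 3053)
3^1024 ≡ 2347^2 = 5508409 ≡ 797 (mod 3053)
3^2048 ≡ 797^2 = 635209 ≡ 185 (mod 3053)
3052 = 2048 + 512 + 256 + 128 + 64 + 32 + 8 + 4 in binary powers of 2.
So 3^3052 ≡ 185 · 2347 · 2274 · 1858 · 1932 · 2464 · 455 · 81 ≡ 909 (mod 3053).
Since 909 ≠ 1, base 3 is a Fermat witness: 3053 is composite.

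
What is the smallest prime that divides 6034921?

6034921 is odd.
Digit sum 25, not divisible by 3.
Ends in 1: not divisible by 5.
7: 6034921 = 7·862131 + 4
11: 6034921 = 11·548629 + 2
13: 6034921 = 13·464224 + 9
17: 6034921 = 17·354995 + 6
19: 6034921 = 19·317627 + 8
23: 6034921 = 23·262387 + 20
29: 6034921 = 29·208100 + 21
31: 6034921 = 31·194674 + 27
37: 6034921 = 37·163105 + 36
41: 6034921 = 41·147193 + 8
43: 6034921 = 43·140347

43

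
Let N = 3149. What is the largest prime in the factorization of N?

3149 = 47 · 67
67 is prime.
So 3149 = 47 · 67; the largest prime factor is 67.

67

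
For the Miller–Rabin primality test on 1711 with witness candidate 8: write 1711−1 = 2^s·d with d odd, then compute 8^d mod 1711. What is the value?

1711 − 1 = 1710 = 2^1 · 855, so d = 855.
8^1 ≡ 8 (mod 1711)
8^2 ≡ 8^2 = 64 ≡ 64 (mod 1711)
8^4 ≡ 64^2 = 4096 ≡ 674 (mod 1711)
8^8 ≡ 674^2 = 454276 ≡ 861 (mod 1711)
8^16 ≡ 861^2 = 741321 ≡ 458 (mod 1711)
8^32 ≡ 458^2 = 209764 ≡ 1022 (mod 1711)
8^64 ≡ 1022^2 = 1044484 ≡ 774 (mod 1711)
8^128 ≡ 774^2 = 599076 ≡ 226 (mod 1711)
8^256 ≡ 226^2 = 51076 ≡ 1457 (mod 1711)
8^512 ≡ 1457^2 = 2122849 ≡ 1209 (mod 1711)
855 = 512 + 256 + 64 + 16 + 4 + 2 + 1 in binary powers of 2.
So 8^855 ≡ 1209 · 1457 · 774 · 458 · 674 · 64 · 8 ≡ 50 (mod 1711).
Squaring chain: 50; never reaches −1, so base 8 is a Miller–Rabin witness that 1711 is composite.

50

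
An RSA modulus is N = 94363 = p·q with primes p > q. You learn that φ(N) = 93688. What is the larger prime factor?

φ(n) = (p−1)(q−1) = n − (p+q) + 1, so p + q = 94363 − 93688 + 1 = 676.
p and q are the roots of t² − 676t + 94363 = 0.
Discriminant: 676² − 4·94363 = 456976 − 377452 = 79524; √79524 = 282.
q = (676 − 282)/2 = 197, p = (676 + 282)/2 = 479.
Check: 197 · 479 = 94363.

479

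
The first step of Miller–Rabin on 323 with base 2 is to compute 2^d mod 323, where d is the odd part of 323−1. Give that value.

257

323 − 1 = 322 = 2^1 · 161, so d = 161.
2^1 ≡ 2 (mod 323)
2^2 ≡ 2^2 = 4 ≡ 4 (mod 323)
2^4 ≡ 4^2 = 16 ≡ 16 (mod 323)
2^8 ≡ 16^2 = 256 ≡ 256 (mod 323)
2^16 ≡ 256^2 = 65536 ≡ 290 (mod 323)
2^32 ≡ 290^2 = 84100 ≡ 120 (mod 323)
2^64 ≡ 120^2 = 14400 ≡ 188 (mod 323)
2^128 ≡ 188^2 = 35344 ≡ 137 (mod 323)
161 = 128 + 32 + 1 in binary powers of 2.
So 2^161 ≡ 137 · 120 · 2 ≡ 257 (mod 323).
Squaring chain: 257; never reaches −1, so base 2 is a Miller–Rabin witness that 323 is composite.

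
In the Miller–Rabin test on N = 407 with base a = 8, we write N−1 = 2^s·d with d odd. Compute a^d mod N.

407 − 1 = 406 = 2^1 · 203, so d = 203.
8^1 ≡ 8 (mod 407)
8^2 ≡ 8^2 = 64 ≡ 64 (mod 407)
8^4 ≡ 64^2 = 4096 ≡ 26 (mod 407)
8^8 ≡ 26^2 = 676 ≡ 269 (mod 407)
8^16 ≡ 269^2 = 72361 ≡ 322 (mod 407)
8^32 ≡ 322^2 = 103684 ≡ 306 (mod 407)
8^64 ≡ 306^2 = 93636 ≡ 26 (mod 407)
8^128 ≡ 26^2 = 676 ≡ 269 (mod 407)
203 = 128 + 64 + 8 + 2 + 1 in binary powers of 2.
So 8^203 ≡ 269 · 26 · 269 · 64 · 8 ≡ 347 (mod 407).
Squaring chain: 347; never reaches −1, so base 8 is a Miller–Rabin witness that 407 is composite.

347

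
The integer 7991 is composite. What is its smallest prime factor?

7991 is odd.
Digit sum 26, not divisible by 3.
Ends in 1: not divisible by 5.
7: 7991 = 7·1141 + 4
11: 7991 = 11·726 + 5
13: 7991 = 13·614 + 9
17: 7991 = 17·470 + 1
19: 7991 = 19·420 + 11
23: 7991 = 23·347 + 10
29: 7991 = 29·275 + 16
31: 7991 = 31·257 + 24
37: 7991 = 37·215 + 36
41: 7991 = 41·194 + 37
43: 7991 = 43·185 + 36
47: 7991 = 47·170 + 1
53: 7991 = 53·150 + 41
59: 7991 = 59·135 + 26
61: 7991 = 61·131

61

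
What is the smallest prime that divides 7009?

7009 is odd.
Digit sum 16, not divisible by 3.
Ends in 9: not divisible by 5.
7: 7009 = 7·1001 + 2
11: 7009 = 11·637 + 2
13: 7009 = 13·539 + 2
17: 7009 = 17·412 + 5
19: 7009 = 19·368 + 17
23: 7009 = 23·304 + 17
29: 7009 = 29·241 + 20
31: 7009 = 31·226 + 3
37: 7009 = 37·189 + 16
41: 7009 = 41·170 + 39
43: 7009 = 43·163

43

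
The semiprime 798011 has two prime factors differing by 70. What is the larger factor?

929

Since p = q + 70, we have 798011 = q(q + 70), so q² + 70q − 798011 = 0.
Discriminant: 70² + 4·798011 = 4900 + 3192044 = 3196944; √3196944 = 1788.
q = (−70 + 1788)/2 = 859, and p = q + 70 = 929.
Check: 859 · 929 = 798011.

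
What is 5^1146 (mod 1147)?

249

5^1 ≡ 5 (mod 1147)
5^2 ≡ 5^2 = 25 ≡ 25 (mod 1147)
5^4 ≡ 25^2 = 625 ≡ 625 (mod 1147)
5^8 ≡ 625^2 = 390625 ≡ 645 (mod 1147)
5^16 ≡ 645^2 = 416025 ≡ 811 (mod 1147)
5^32 ≡ 811^2 = 657721 ≡ 490 (mod 1147)
5^64 ≡ 490^2 = 240100 ≡ 377 (mod 1147)
5^128 ≡ 377^2 = 142129 ≡ 1048 (mod 1147)
5^256 ≡ 1048^2 = 1098304 ≡ 625 (mod 1147)
5^512 ≡ 625^2 = 390625 ≡ 645 (mod 1147)
5^1024 ≡ 645^2 = 416025 ≡ 811 (mod 1147)
1146 = 1024 + 64 + 32 + 16 + 8 + 2 in binary powers of 2.
So 5^1146 ≡ 811 · 377 · 490 · 811 · 645 · 25 ≡ 249 (mod 1147).
Since 249 ≠ 1, base 5 is a Fermat witness: 1147 is composite.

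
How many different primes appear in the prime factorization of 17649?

3

17649 = 3^2 · 1961
1961 = 37 · 53
17649 = 3^2 · 37 · 53, which has 3 distinct prime factors.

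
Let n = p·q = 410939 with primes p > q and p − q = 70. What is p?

Since p = q + 70, we have 410939 = q(q + 70), so q² + 70q − 410939 = 0.
Discriminant: 70² + 4·410939 = 4900 + 1643756 = 1648656; √1648656 = 1284.
q = (−70 + 1284)/2 = 607, and p = q + 70 = 677.
Check: 607 · 677 = 410939.

677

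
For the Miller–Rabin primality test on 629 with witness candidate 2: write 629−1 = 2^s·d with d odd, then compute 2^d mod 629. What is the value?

15

629 − 1 = 628 = 2^2 · 157, so d = 157.
2^1 ≡ 2 (mod 629)
2^2 ≡ 2^2 = 4 ≡ 4 (mod 629)
2^4 ≡ 4^2 = 16 ≡ 16 (mod 629)
2^8 ≡ 16^2 = 256 ≡ 256 (mod 629)
2^16 ≡ 256^2 = 65536 ≡ 120 (mod 629)
2^32 ≡ 120^2 = 14400 ≡ 562 (mod 629)
2^64 ≡ 562^2 = 315844 ≡ 86 (mod 629)
2^128 ≡ 86^2 = 7396 ≡ 477 (mod 629)
157 = 128 + 16 + 8 + 4 + 1 in binary powers of 2.
So 2^157 ≡ 477 · 120 · 256 · 16 · 2 ≡ 15 (mod 629).
Squaring chain: 15 → 225; never reaches −1, so base 2 is a Miller–Rabin witness that 629 is composite.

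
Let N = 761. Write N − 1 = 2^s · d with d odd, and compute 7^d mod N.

135

761 − 1 = 760 = 2^3 · 95, so d = 95.
7^1 ≡ 7 (mod 761)
7^2 ≡ 7^2 = 49 ≡ 49 (mod 761)
7^4 ≡ 49^2 = 2401 ≡ 118 (mod 761)
7^8 ≡ 118^2 = 13924 ≡ 226 (mod 761)
7^16 ≡ 226^2 = 51076 ≡ 89 (mod 761)
7^32 ≡ 89^2 = 7921 ≡ 311 (mod 761)
7^64 ≡ 311^2 = 96721 ≡ 74 (mod 761)
95 = 64 + 16 + 8 + 4 + 2 + 1 in binary powers of 2.
So 7^95 ≡ 74 · 89 · 226 · 118 · 49 · 7 ≡ 135 (mod 761).
Squaring chain: 135 → 722 → 760; reaches −1, so base 7 does not prove 761 composite.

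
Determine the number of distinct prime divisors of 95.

2

95 = 5 · 19
95 = 5 · 19, which has 2 distinct prime factors.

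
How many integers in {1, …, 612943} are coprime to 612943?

Factor: 612943 = 71 · 89 · 97.
φ(612943) = (71−1) · (89−1) · (97−1) = 70 · 88 · 96 = 591360.

591360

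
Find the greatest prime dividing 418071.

83

418071 = 3 · 139357
139357 = 23 · 6059
6059 = 73 · 83
83 is prime.
So 418071 = 3 · 23 · 73 · 83; the largest prime factor is 83.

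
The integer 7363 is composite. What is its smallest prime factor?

37

7363 is odd.
Digit sum 19, not divisible by 3.
Ends in 3: not divisible by 5.
7: 7363 = 7·1051 + 6
11: 7363 = 11·669 + 4
13: 7363 = 13·566 + 5
17: 7363 = 17·433 + 2
19: 7363 = 19·387 + 10
23: 7363 = 23·320 + 3
29: 7363 = 29·253 + 26
31: 7363 = 31·237 + 16
37: 7363 = 37·199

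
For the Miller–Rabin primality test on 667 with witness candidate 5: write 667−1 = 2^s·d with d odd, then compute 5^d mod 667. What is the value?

667 − 1 = 666 = 2^1 · 333, so d = 333.
5^1 ≡ 5 (mod 667)
5^2 ≡ 5^2 = 25 ≡ 25 (mod 667)
5^4 ≡ 25^2 = 625 ≡ 625 (mod 667)
5^8 ≡ 625^2 = 390625 ≡ 430 (mod 667)
5^16 ≡ 430^2 = 184900 ≡ 141 (mod 667)
5^32 ≡ 141^2 = 19881 ≡ 538 (mod 667)
5^64 ≡ 538^2 = 289444 ≡ 633 (mod 667)
5^128 ≡ 633^2 = 400689 ≡ 489 (mod 667)
5^256 ≡ 489^2 = 239121 ≡ 335 (mod 667)
333 = 256 + 64 + 8 + 4 + 1 in binary powers of 2.
So 5^333 ≡ 335 · 633 · 430 · 625 · 5 ≡ 332 (mod 667).
Squaring chain: 332; never reaches −1, so base 5 is a Miller–Rabin witness that 667 is composite.

332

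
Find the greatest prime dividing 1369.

1369 = 37 · 37
37 = 37 · 1
So 1369 = 37^2; the largest prime factor is 37.

37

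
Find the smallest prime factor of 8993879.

67

8993879 is odd.
Digit sum 53, not divisible by 3.
Ends in 9: not divisible by 5.
7: 8993879 = 7·1284839 + 6
11: 8993879 = 11·817625 + 4
13: 8993879 = 13·691836 + 11
17: 8993879 = 17·529051 + 12
19: 8993879 = 19·473362 + 1
23: 8993879 = 23·391038 + 5
29: 8993879 = 29·310133 + 22
31: 8993879 = 31·290125 + 4
37: 8993879 = 37·243077 + 30
41: 8993879 = 41·219362 + 37
43: 8993879 = 43·209159 + 42
47: 8993879 = 47·191359 + 6
53: 8993879 = 53·169695 + 44
59: 8993879 = 59·152438 + 37
61: 8993879 = 61·147440 + 39
67: 8993879 = 67·134237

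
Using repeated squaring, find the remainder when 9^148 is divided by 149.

1

9^1 ≡ 9 (mod 149)
9^2 ≡ 9^2 = 81 ≡ 81 (mod 149)
9^4 ≡ 81^2 = 6561 ≡ 5 (mod 149)
9^8 ≡ 5^2 = 25 ≡ 25 (mod 149)
9^16 ≡ 25^2 = 625 ≡ 29 (mod 149)
9^32 ≡ 29^2 = 841 ≡ 96 (mod 149)
9^64 ≡ 96^2 = 9216 ≡ 127 (mod 149)
9^128 ≡ 127^2 = 16129 ≡ 37 (mod 149)
148 = 128 + 16 + 4 in binary powers of 2.
So 9^148 ≡ 37 · 29 · 5 ≡ 1 (mod 149).
Since the result is 1, base 9 gives no evidence that 149 is composite.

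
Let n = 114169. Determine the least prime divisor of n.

114169 is odd.
Digit sum 22, not divisible by 3.
Ends in 9: not divisible by 5.
7: 114169 = 7·16309 + 6
11: 114169 = 11·10379

11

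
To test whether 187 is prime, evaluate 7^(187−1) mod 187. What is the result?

7^1 ≡ 7 (mod 187)
7^2 ≡ 7^2 = 49 ≡ 49 (mod 187)
7^4 ≡ 49^2 = 2401 ≡ 157 (mod 187)
7^8 ≡ 157^2 = 24649 ≡ 152 (mod 187)
7^16 ≡ 152^2 = 23104 ≡ 103 (mod 187)
7^32 ≡ 103^2 = 10609 ≡ 137 (mod 187)
7^64 ≡ 137^2 = 18769 ≡ 69 (mod 187)
7^128 ≡ 69^2 = 4761 ≡ 86 (mod 187)
186 = 128 + 32 + 16 + 8 + 2 in binary powers of 2.
So 7^186 ≡ 86 · 137 · 103 · 152 · 49 ≡ 70 (mod 187).
Since 70 ≠ 1, base 7 is a Fermat witness: 187 is composite.

70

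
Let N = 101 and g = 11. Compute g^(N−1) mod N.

1

11^1 ≡ 11 (mod 101)
11^2 ≡ 11^2 = 121 ≡ 20 (mod 101)
11^4 ≡ 20^2 = 400 ≡ 97 (mod 101)
11^8 ≡ 97^2 = 9409 ≡ 16 (mod 101)
11^16 ≡ 16^2 = 256 ≡ 54 (mod 101)
11^32 ≡ 54^2 = 2916 ≡ 88 (mod 101)
11^64 ≡ 88^2 = 7744 ≡ 68 (mod 101)
100 = 64 + 32 + 4 in binary powers of 2.
So 11^100 ≡ 68 · 88 · 97 ≡ 1 (mod 101).
Since the result is 1, base 11 gives no evidence that 101 is composite.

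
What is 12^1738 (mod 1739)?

382

12^1 ≡ 12 (mod 1739)
12^2 ≡ 12^2 = 144 ≡ 144 (mod 1739)
12^4 ≡ 144^2 = 20736 ≡ 1607 (mod 1739)
12^8 ≡ 1607^2 = 2582449 ≡ 34 (mod 1739)
12^16 ≡ 34^2 = 1156 ≡ 1156 (mod 1739)
12^32 ≡ 1156^2 = 1336336 ≡ 784 (mod 1739)
12^64 ≡ 784^2 = 614656 ≡ 789 (mod 1739)
12^128 ≡ 789^2 = 622521 ≡ 1698 (mod 1739)
12^256 ≡ 1698^2 = 2883204 ≡ 1681 (mod 1739)
12^512 ≡ 1681^2 = 2825761 ≡ 1625 (mod 1739)
12^1024 ≡ 1625^2 = 2640625 ≡ 823 (mod 1739)
1738 = 1024 + 512 + 128 + 64 + 8 + 2 in binary powers of 2.
So 12^1738 ≡ 823 · 1625 · 1698 · 789 · 34 · 144 ≡ 382 (mod 1739).
Since 382 ≠ 1, base 12 is a Fermat witness: 1739 is composite.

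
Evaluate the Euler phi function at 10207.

Factor: 10207 = 59 · 173.
φ(10207) = (59−1) · (173−1) = 58 · 172 = 9976.

9976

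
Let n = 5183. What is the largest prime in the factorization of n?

73

5183 = 71 · 73
73 is prime.
So 5183 = 71 · 73; the largest prime factor is 73.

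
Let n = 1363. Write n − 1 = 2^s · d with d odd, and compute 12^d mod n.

1363 − 1 = 1362 = 2^1 · 681, so d = 681.
12^1 ≡ 12 (mod 1363)
12^2 ≡ 12^2 = 144 ≡ 144 (mod 1363)
12^4 ≡ 144^2 = 20736 ≡ 291 (mod 1363)
12^8 ≡ 291^2 = 84681 ≡ 175 (mod 1363)
12^16 ≡ 175^2 = 30625 ≡ 639 (mod 1363)
12^32 ≡ 639^2 = 408321 ≡ 784 (mod 1363)
12^64 ≡ 784^2 = 614656 ≡ 1306 (mod 1363)
12^128 ≡ 1306^2 = 1705636 ≡ 523 (mod 1363)
12^256 ≡ 523^2 = 273529 ≡ 929 (mod 1363)
12^512 ≡ 929^2 = 863041 ≡ 262 (mod 1363)
681 = 512 + 128 + 32 + 8 + 1 in binary powers of 2.
So 12^681 ≡ 262 · 523 · 784 · 175 · 12 ≡ 824 (mod 1363).
Squaring chain: 824; never reaches −1, so base 12 is a Miller–Rabin witness that 1363 is composite.

824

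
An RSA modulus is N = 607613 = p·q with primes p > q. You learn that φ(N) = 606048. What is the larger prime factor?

φ(n) = (p−1)(q−1) = n − (p+q) + 1, so p + q = 607613 − 606048 + 1 = 1566.
p and q are the roots of t² − 1566t + 607613 = 0.
Discriminant: 1566² − 4·607613 = 2452356 − 2430452 = 21904; √21904 = 148.
q = (1566 − 148)/2 = 709, p = (1566 + 148)/2 = 857.
Check: 709 · 857 = 607613.

857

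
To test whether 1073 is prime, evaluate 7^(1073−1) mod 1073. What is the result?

7

7^1 ≡ 7 (mod 1073)
7^2 ≡ 7^2 = 49 ≡ 49 (mod 1073)
7^4 ≡ 49^2 = 2401 ≡ 255 (mod 1073)
7^8 ≡ 255^2 = 65025 ≡ 645 (mod 1073)
7^16 ≡ 645^2 = 416025 ≡ 774 (mod 1073)
7^32 ≡ 774^2 = 599076 ≡ 342 (mod 1073)
7^64 ≡ 342^2 = 116964 ≡ 7 (mod 1073)
7^128 ≡ 7^2 = 49 ≡ 49 (mod 1073)
7^256 ≡ 49^2 = 2401 ≡ 255 (mod 1073)
7^512 ≡ 255^2 = 65025 ≡ 645 (mod 1073)
7^1024 ≡ 645^2 = 416025 ≡ 774 (mod 1073)
1072 = 1024 + 32 + 16 in binary powers of 2.
So 7^1072 ≡ 774 · 342 · 774 ≡ 7 (mod 1073).
Since 7 ≠ 1, base 7 is a Fermat witness: 1073 is composite.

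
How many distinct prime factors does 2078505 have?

6

2078505 = 3^2 · 230945
230945 = 5 · 46189
46189 = 11 · 4199
4199 = 13 · 323
323 = 17 · 19
2078505 = 3^2 · 5 · 11 · 13 · 17 · 19, which has 6 distinct prime factors.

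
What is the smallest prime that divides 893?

19

893 is odd.
Digit sum 20, not divisible by 3.
Ends in 3: not divisible by 5.
7: 893 = 7·127 + 4
11: 893 = 11·81 + 2
13: 893 = 13·68 + 9
17: 893 = 17·52 + 9
19: 893 = 19·47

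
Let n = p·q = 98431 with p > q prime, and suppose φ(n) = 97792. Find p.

383

φ(n) = (p−1)(q−1) = n − (p+q) + 1, so p + q = 98431 − 97792 + 1 = 640.
p and q are the roots of t² − 640t + 98431 = 0.
Discriminant: 640² − 4·98431 = 409600 − 393724 = 15876; √15876 = 126.
q = (640 − 126)/2 = 257, p = (640 + 126)/2 = 383.
Check: 257 · 383 = 98431.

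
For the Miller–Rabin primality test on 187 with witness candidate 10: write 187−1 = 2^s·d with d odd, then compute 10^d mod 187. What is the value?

164

187 − 1 = 186 = 2^1 · 93, so d = 93.
10^1 ≡ 10 (mod 187)
10^2 ≡ 10^2 = 100 ≡ 100 (mod 187)
10^4 ≡ 100^2 = 10000 ≡ 89 (mod 187)
10^8 ≡ 89^2 = 7921 ≡ 67 (mod 187)
10^16 ≡ 67^2 = 4489 ≡ 1 (mod 187)
10^32 ≡ 1^2 = 1 ≡ 1 (mod 187)
10^64 ≡ 1^2 = 1 ≡ 1 (mod 187)
93 = 64 + 16 + 8 + 4 + 1 in binary powers of 2.
So 10^93 ≡ 1 · 1 · 67 · 89 · 10 ≡ 164 (mod 187).
Squaring chain: 164; never reaches −1, so base 10 is a Miller–Rabin witness that 187 is composite.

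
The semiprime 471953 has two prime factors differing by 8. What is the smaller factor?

683

Since p = q + 8, we have 471953 = q(q + 8), so q² + 8q − 471953 = 0.
Discriminant: 8² + 4·471953 = 64 + 1887812 = 1887876; √1887876 = 1374.
q = (−8 + 1374)/2 = 683, and p = q + 8 = 691.
Check: 683 · 691 = 471953.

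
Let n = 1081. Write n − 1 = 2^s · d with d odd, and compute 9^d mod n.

1081 − 1 = 1080 = 2^3 · 135, so d = 135.
9^1 ≡ 9 (mod 1081)
9^2 ≡ 9^2 = 81 ≡ 81 (mod 1081)
9^4 ≡ 81^2 = 6561 ≡ 75 (mod 1081)
9^8 ≡ 75^2 = 5625 ≡ 220 (mod 1081)
9^16 ≡ 220^2 = 48400 ≡ 836 (mod 1081)
9^32 ≡ 836^2 = 698896 ≡ 570 (mod 1081)
9^64 ≡ 570^2 = 324900 ≡ 600 (mod 1081)
9^128 ≡ 600^2 = 360000 ≡ 27 (mod 1081)
135 = 128 + 4 + 2 + 1 in binary powers of 2.
So 9^135 ≡ 27 · 75 · 81 · 9 ≡ 660 (mod 1081).
Squaring chain: 660 → 1038 → 768; never reaches −1, so base 9 is a Miller–Rabin witness that 1081 is composite.

660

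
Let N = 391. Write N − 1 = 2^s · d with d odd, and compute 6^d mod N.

386

391 − 1 = 390 = 2^1 · 195, so d = 195.
6^1 ≡ 6 (mod 391)
6^2 ≡ 6^2 = 36 ≡ 36 (mod 391)
6^4 ≡ 36^2 = 1296 ≡ 123 (mod 391)
6^8 ≡ 123^2 = 15129 ≡ 271 (mod 391)
6^16 ≡ 271^2 = 73441 ≡ 324 (mod 391)
6^32 ≡ 324^2 = 104976 ≡ 188 (mod 391)
6^64 ≡ 188^2 = 35344 ≡ 154 (mod 391)
6^128 ≡ 154^2 = 23716 ≡ 256 (mod 391)
195 = 128 + 64 + 2 + 1 in binary powers of 2.
So 6^195 ≡ 256 · 154 · 36 · 6 ≡ 386 (mod 391).
Squaring chain: 386; never reaches −1, so base 6 is a Miller–Rabin witness that 391 is composite.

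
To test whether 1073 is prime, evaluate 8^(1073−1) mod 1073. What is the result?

803

8^1 ≡ 8 (mod 1073)
8^2 ≡ 8^2 = 64 ≡ 64 (mod 1073)
8^4 ≡ 64^2 = 4096 ≡ 877 (mod 1073)
8^8 ≡ 877^2 = 769129 ≡ 861 (mod 1073)
8^16 ≡ 861^2 = 741321 ≡ 951 (mod 1073)
8^32 ≡ 951^2 = 904401 ≡ 935 (mod 1073)
8^64 ≡ 935^2 = 874225 ≡ 803 (mod 1073)
8^128 ≡ 803^2 = 644809 ≡ 1009 (mod 1073)
8^256 ≡ 1009^2 = 1018081 ≡ 877 (mod 1073)
8^512 ≡ 877^2 = 769129 ≡ 861 (mod 1073)
8^1024 ≡ 861^2 = 741321 ≡ 951 (mod 1073)
1072 = 1024 + 32 + 16 in binary powers of 2.
So 8^1072 ≡ 951 · 935 · 951 ≡ 803 (mod 1073).
Since 803 ≠ 1, base 8 is a Fermat witness: 1073 is composite.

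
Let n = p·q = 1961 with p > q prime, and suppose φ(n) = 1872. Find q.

φ(n) = (p−1)(q−1) = n − (p+q) + 1, so p + q = 1961 − 1872 + 1 = 90.
p and q are the roots of t² − 90t + 1961 = 0.
Discriminant: 90² − 4·1961 = 8100 − 7844 = 256; √256 = 16.
q = (90 − 16)/2 = 37, p = (90 + 16)/2 = 53.
Check: 37 · 53 = 1961.

37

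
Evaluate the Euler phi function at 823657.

Factor: 823657 = 37 · 113 · 197.
φ(823657) = (37−1) · (113−1) · (197−1) = 36 · 112 · 196 = 790272.

790272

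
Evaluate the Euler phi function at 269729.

254800

Factor: 269729 = 29 · 71 · 131.
φ(269729) = (29−1) · (71−1) · (131−1) = 28 · 70 · 130 = 254800.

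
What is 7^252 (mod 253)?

82

7^1 ≡ 7 (mod 253)
7^2 ≡ 7^2 = 49 ≡ 49 (mod 253)
7^4 ≡ 49^2 = 2401 ≡ 124 (mod 253)
7^8 ≡ 124^2 = 15376 ≡ 196 (mod 253)
7^16 ≡ 196^2 = 38416 ≡ 213 (mod 253)
7^32 ≡ 213^2 = 45369 ≡ 82 (mod 253)
7^64 ≡ 82^2 = 6724 ≡ 146 (mod 253)
7^128 ≡ 146^2 = 21316 ≡ 64 (mod 253)
252 = 128 + 64 + 32 + 16 + 8 + 4 in binary powers of 2.
So 7^252 ≡ 64 · 146 · 82 · 213 · 196 · 124 ≡ 82 (mod 253).
Since 82 ≠ 1, base 7 is a Fermat witness: 253 is composite.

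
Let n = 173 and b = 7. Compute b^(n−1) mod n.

1

7^1 ≡ 7 (mod 173)
7^2 ≡ 7^2 = 49 ≡ 49 (mod 173)
7^4 ≡ 49^2 = 2401 ≡ 152 (mod 173)
7^8 ≡ 152^2 = 23104 ≡ 95 (mod 173)
7^16 ≡ 95^2 = 9025 ≡ 29 (mod 173)
7^32 ≡ 29^2 = 841 ≡ 149 (mod 173)
7^64 ≡ 149^2 = 22201 ≡ 57 (mod 173)
7^128 ≡ 57^2 = 3249 ≡ 135 (mod 173)
172 = 128 + 32 + 8 + 4 in binary powers of 2.
So 7^172 ≡ 135 · 149 · 95 · 152 ≡ 1 (mod 173).
Since the result is 1, base 7 gives no evidence that 173 is composite.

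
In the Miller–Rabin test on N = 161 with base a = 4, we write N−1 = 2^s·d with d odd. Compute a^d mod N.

161 − 1 = 160 = 2^5 · 5, so d = 5.
4^1 ≡ 4 (mod 161)
4^2 ≡ 4^2 = 16 ≡ 16 (mod 161)
4^4 ≡ 16^2 = 256 ≡ 95 (mod 161)
5 = 4 + 1 in binary powers of 2.
So 4^5 ≡ 95 · 4 ≡ 58 (mod 161).
Squaring chain: 58 → 144 → 128 → 123 → 156; never reaches −1, so base 4 is a Miller–Rabin witness that 161 is composite.

58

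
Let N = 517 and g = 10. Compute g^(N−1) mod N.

10^1 ≡ 10 (mod 517)
10^2 ≡ 10^2 = 100 ≡ 100 (mod 517)
10^4 ≡ 100^2 = 10000 ≡ 177 (mod 517)
10^8 ≡ 177^2 = 31329 ≡ 309 (mod 517)
10^16 ≡ 309^2 = 95481 ≡ 353 (mod 517)
10^32 ≡ 353^2 = 124609 ≡ 12 (mod 517)
10^64 ≡ 12^2 = 144 ≡ 144 (mod 517)
10^128 ≡ 144^2 = 20736 ≡ 56 (mod 517)
10^256 ≡ 56^2 = 3136 ≡ 34 (mod 517)
10^512 ≡ 34^2 = 1156 ≡ 122 (mod 517)
516 = 512 + 4 in binary powers of 2.
So 10^516 ≡ 122 · 177 ≡ 397 (mod 517).
Since 397 ≠ 1, base 10 is a Fermat witness: 517 is composite.

397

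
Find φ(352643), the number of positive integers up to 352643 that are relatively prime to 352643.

Factor: 352643 = 43 · 59 · 139.
φ(352643) = (43−1) · (59−1) · (139−1) = 42 · 58 · 138 = 336168.

336168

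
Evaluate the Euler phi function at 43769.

37840

Factor: 43769 = 11 · 23 · 173.
φ(43769) = (11−1) · (23−1) · (173−1) = 10 · 22 · 172 = 37840.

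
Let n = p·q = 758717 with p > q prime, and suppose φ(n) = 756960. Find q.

φ(n) = (p−1)(q−1) = n − (p+q) + 1, so p + q = 758717 − 756960 + 1 = 1758.
p and q are the roots of t² − 1758t + 758717 = 0.
Discriminant: 1758² − 4·758717 = 3090564 − 3034868 = 55696; √55696 = 236.
q = (1758 − 236)/2 = 761, p = (1758 + 236)/2 = 997.
Check: 761 · 997 = 758717.

761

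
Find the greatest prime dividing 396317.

89

396317 = 61 · 6497
6497 = 73 · 89
89 is prime.
So 396317 = 61 · 73 · 89; the largest prime factor is 89.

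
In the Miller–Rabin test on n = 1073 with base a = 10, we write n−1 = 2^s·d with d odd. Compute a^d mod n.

1073 − 1 = 1072 = 2^4 · 67, so d = 67.
10^1 ≡ 10 (mod 1073)
10^2 ≡ 10^2 = 100 ≡ 100 (mod 1073)
10^4 ≡ 100^2 = 10000 ≡ 343 (mod 1073)
10^8 ≡ 343^2 = 117649 ≡ 692 (mod 1073)
10^16 ≡ 692^2 = 478864 ≡ 306 (mod 1073)
10^32 ≡ 306^2 = 93636 ≡ 285 (mod 1073)
10^64 ≡ 285^2 = 81225 ≡ 750 (mod 1073)
67 = 64 + 2 + 1 in binary powers of 2.
So 10^67 ≡ 750 · 100 · 10 ≡ 1046 (mod 1073).
Squaring chain: 1046 → 729 → 306 → 285; never reaches −1, so base 10 is a Miller–Rabin witness that 1073 is composite.

1046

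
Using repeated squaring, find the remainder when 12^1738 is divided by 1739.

382

12^1 ≡ 12 (mod 1739)
12^2 ≡ 12^2 = 144 ≡ 144 (mod 1739)
12^4 ≡ 144^2 = 20736 ≡ 1607 (mod 1739)
12^8 ≡ 1607^2 = 2582449 ≡ 34 (mod 1739)
12^16 ≡ 34^2 = 1156 ≡ 1156 (mod 1739)
12^32 ≡ 1156^2 = 1336336 ≡ 784 (mod 1739)
12^64 ≡ 784^2 = 614656 ≡ 789 (mod 1739)
12^128 ≡ 789^2 = 622521 ≡ 1698 (mod 1739)
12^256 ≡ 1698^2 = 2883204 ≡ 1681 (mod 1739)
12^512 ≡ 1681^2 = 2825761 ≡ 1625 (mod 1739)
12^1024 ≡ 1625^2 = 2640625 ≡ 823 (mod 1739)
1738 = 1024 + 512 + 128 + 64 + 8 + 2 in binary powers of 2.
So 12^1738 ≡ 823 · 1625 · 1698 · 789 · 34 · 144 ≡ 382 (mod 1739).
Since 382 ≠ 1, base 12 is a Fermat witness: 1739 is composite.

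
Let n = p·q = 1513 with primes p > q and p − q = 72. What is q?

Since p = q + 72, we have 1513 = q(q + 72), so q² + 72q − 1513 = 0.
Discriminant: 72² + 4·1513 = 5184 + 6052 = 11236; √11236 = 106.
q = (−72 + 106)/2 = 17, and p = q + 72 = 89.
Check: 17 · 89 = 1513.

17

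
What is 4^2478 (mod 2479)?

4^1 ≡ 4 (mod 2479)
4^2 ≡ 4^2 = 16 ≡ 16 (mod 2479)
4^4 ≡ 16^2 = 256 ≡ 256 (mod 2479)
4^8 ≡ 256^2 = 65536 ≡ 1082 (mod 2479)
4^16 ≡ 1082^2 = 1170724 ≡ 636 (mod 2479)
4^32 ≡ 636^2 = 404496 ≡ 419 (mod 2479)
4^64 ≡ 419^2 = 175561 ≡ 2031 (mod 2479)
4^128 ≡ 2031^2 = 4124961 ≡ 2384 (mod 2479)
4^256 ≡ 2384^2 = 5683456 ≡ 1588 (mod 2479)
4^512 ≡ 1588^2 = 2521744 ≡ 601 (mod 2479)
4^1024 ≡ 601^2 = 361201 ≡ 1746 (mod 2479)
4^2048 ≡ 1746^2 = 3048516 ≡ 1825 (mod 2479)
2478 = 2048 + 256 + 128 + 32 + 8 + 4 + 2 in binary powers of 2.
So 4^2478 ≡ 1825 · 1588 · 2384 · 419 · 1082 · 256 · 16 ≡ 935 (mod 2479).
Since 935 ≠ 1, base 4 is a Fermat witness: 2479 is composite.

935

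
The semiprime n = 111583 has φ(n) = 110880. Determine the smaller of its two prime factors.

241

φ(n) = (p−1)(q−1) = n − (p+q) + 1, so p + q = 111583 − 110880 + 1 = 704.
p and q are the roots of t² − 704t + 111583 = 0.
Discriminant: 704² − 4·111583 = 495616 − 446332 = 49284; √49284 = 222.
q = (704 − 222)/2 = 241, p = (704 + 222)/2 = 463.
Check: 241 · 463 = 111583.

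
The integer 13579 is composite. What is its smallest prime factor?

37

13579 is odd.
Digit sum 25, not divisible by 3.
Ends in 9: not divisible by 5.
7: 13579 = 7·1939 + 6
11: 13579 = 11·1234 + 5
13: 13579 = 13·1044 + 7
17: 13579 = 17·798 + 13
19: 13579 = 19·714 + 13
23: 13579 = 23·590 + 9
29: 13579 = 29·468 + 7
31: 13579 = 31·438 + 1
37: 13579 = 37·367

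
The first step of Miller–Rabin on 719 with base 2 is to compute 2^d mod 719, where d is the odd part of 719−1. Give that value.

719 − 1 = 718 = 2^1 · 359, so d = 359.
2^1 ≡ 2 (mod 719)
2^2 ≡ 2^2 = 4 ≡ 4 (mod 719)
2^4 ≡ 4^2 = 16 ≡ 16 (mod 719)
2^8 ≡ 16^2 = 256 ≡ 256 (mod 719)
2^16 ≡ 256^2 = 65536 ≡ 107 (mod 719)
2^32 ≡ 107^2 = 11449 ≡ 664 (mod 719)
2^64 ≡ 664^2 = 440896 ≡ 149 (mod 719)
2^128 ≡ 149^2 = 22201 ≡ 631 (mod 719)
2^256 ≡ 631^2 = 398161 ≡ 554 (mod 719)
359 = 256 + 64 + 32 + 4 + 2 + 1 in binary powers of 2.
So 2^359 ≡ 554 · 149 · 664 · 16 · 4 · 2 ≡ 1 (mod 719).
Since 2^d ≡ 1 (mod 719), base 2 does not prove 719 composite.

1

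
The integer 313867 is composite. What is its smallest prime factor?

29

313867 is odd.
Digit sum 28, not divisible by 3.
Ends in 7: not divisible by 5.
7: 313867 = 7·44838 + 1
11: 313867 = 11·28533 + 4
13: 313867 = 13·24143 + 8
17: 313867 = 17·18462 + 13
19: 313867 = 19·16519 + 6
23: 313867 = 23·13646 + 9
29: 313867 = 29·10823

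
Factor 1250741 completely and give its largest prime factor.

1250741 = 17 · 73573
73573 = 29 · 2537
2537 = 43 · 59
59 is prime.
So 1250741 = 17 · 29 · 43 · 59; the largest prime factor is 59.

59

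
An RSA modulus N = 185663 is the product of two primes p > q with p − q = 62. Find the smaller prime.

401

Since p = q + 62, we have 185663 = q(q + 62), so q² + 62q − 185663 = 0.
Discriminant: 62² + 4·185663 = 3844 + 742652 = 746496; √746496 = 864.
q = (−62 + 864)/2 = 401, and p = q + 62 = 463.
Check: 401 · 463 = 185663.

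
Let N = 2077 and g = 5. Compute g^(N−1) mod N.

1489

5^1 ≡ 5 (mod 2077)
5^2 ≡ 5^2 = 25 ≡ 25 (mod 2077)
5^4 ≡ 25^2 = 625 ≡ 625 (mod 2077)
5^8 ≡ 625^2 = 390625 ≡ 149 (mod 2077)
5^16 ≡ 149^2 = 22201 ≡ 1431 (mod 2077)
5^32 ≡ 1431^2 = 2047761 ≡ 1916 (mod 2077)
5^64 ≡ 1916^2 = 3671056 ≡ 997 (mod 2077)
5^128 ≡ 997^2 = 994009 ≡ 1203 (mod 2077)
5^256 ≡ 1203^2 = 1447209 ≡ 1617 (mod 2077)
5^512 ≡ 1617^2 = 2614689 ≡ 1823 (mod 2077)
5^1024 ≡ 1823^2 = 3323329 ≡ 129 (mod 2077)
5^2048 ≡ 129^2 = 16641 ≡ 25 (mod 2077)
2076 = 2048 + 16 + 8 + 4 in binary powers of 2.
So 5^2076 ≡ 25 · 1431 · 149 · 625 ≡ 1489 (mod 2077).
Since 1489 ≠ 1, base 5 is a Fermat witness: 2077 is composite.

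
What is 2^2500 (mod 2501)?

1477

2^1 ≡ 2 (mod 2501)
2^2 ≡ 2^2 = 4 ≡ 4 (mod 2501)
2^4 ≡ 4^2 = 16 ≡ 16 (mod 2501)
2^8 ≡ 16^2 = 256 ≡ 256 (mod 2501)
2^16 ≡ 256^2 = 65536 ≡ 510 (mod 2501)
2^32 ≡ 510^2 = 260100 ≡ 2497 (mod 2501)
2^64 ≡ 2497^2 = 6235009 ≡ 16 (mod 2501)
2^128 ≡ 16^2 = 256 ≡ 256 (mod 2501)
2^256 ≡ 256^2 = 65536 ≡ 510 (mod 2501)
2^512 ≡ 510^2 = 260100 ≡ 2497 (mod 2501)
2^1024 ≡ 2497^2 = 6235009 ≡ 16 (mod 2501)
2^2048 ≡ 16^2 = 256 ≡ 256 (mod 2501)
2500 = 2048 + 256 + 128 + 64 + 4 in binary powers of 2.
So 2^2500 ≡ 256 · 510 · 256 · 16 · 16 ≡ 1477 (mod 2501).
Since 1477 ≠ 1, base 2 is a Fermat witness: 2501 is composite.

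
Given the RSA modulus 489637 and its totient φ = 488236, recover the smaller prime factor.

φ(n) = (p−1)(q−1) = n − (p+q) + 1, so p + q = 489637 − 488236 + 1 = 1402.
p and q are the roots of t² − 1402t + 489637 = 0.
Discriminant: 1402² − 4·489637 = 1965604 − 1958548 = 7056; √7056 = 84.
q = (1402 − 84)/2 = 659, p = (1402 + 84)/2 = 743.
Check: 659 · 743 = 489637.

659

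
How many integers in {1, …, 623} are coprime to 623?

Factor: 623 = 7 · 89.
φ(623) = (7−1) · (89−1) = 6 · 88 = 528.

528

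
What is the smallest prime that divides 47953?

79

47953 is odd.
Digit sum 28, not divisible by 3.
Ends in 3: not divisible by 5.
7: 47953 = 7·6850 + 3
11: 47953 = 11·4359 + 4
13: 47953 = 13·3688 + 9
17: 47953 = 17·2820 + 13
19: 47953 = 19·2523 + 16
23: 47953 = 23·2084 + 21
29: 47953 = 29·1653 + 16
31: 47953 = 31·1546 + 27
37: 47953 = 37·1296 + 1
41: 47953 = 41·1169 + 24
43: 47953 = 43·1115 + 8
47: 47953 = 47·1020 + 13
53: 47953 = 53·904 + 41
59: 47953 = 59·812 + 45
61: 47953 = 61·786 + 7
67: 47953 = 67·715 + 48
71: 47953 = 71·675 + 28
73: 47953 = 73·656 + 65
79: 47953 = 79·607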